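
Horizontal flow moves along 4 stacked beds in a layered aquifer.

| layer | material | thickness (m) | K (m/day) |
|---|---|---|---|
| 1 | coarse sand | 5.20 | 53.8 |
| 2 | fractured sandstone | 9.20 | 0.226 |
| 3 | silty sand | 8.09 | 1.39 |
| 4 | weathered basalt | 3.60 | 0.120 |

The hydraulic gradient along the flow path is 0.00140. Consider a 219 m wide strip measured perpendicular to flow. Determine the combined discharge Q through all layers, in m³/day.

Flow is parallel to layering, so each bed carries its own Darcy discharge and the transmissivities add.
Σ(K_i·b_i) = 53.8×5.20 + 0.226×9.20 + 1.39×8.09 + 0.120×3.60 = 293.5 m²/day.
Hydraulic gradient i = 0.00140.
Q = Σ(K_i·b_i) · W · i = 293.5 × 219 × 0.001400 = 89.99 m³/day.

90.0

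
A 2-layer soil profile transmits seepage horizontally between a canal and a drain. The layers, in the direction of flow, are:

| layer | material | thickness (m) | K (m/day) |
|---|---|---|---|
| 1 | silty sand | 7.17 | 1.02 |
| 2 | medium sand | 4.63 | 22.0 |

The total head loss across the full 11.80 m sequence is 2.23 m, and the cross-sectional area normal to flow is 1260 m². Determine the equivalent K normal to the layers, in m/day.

Flow is perpendicular to layering, so the layers act in series and the equivalent K is the thickness-weighted harmonic mean.
Total thickness L = 7.17 + 4.63 = 11.80 m.
Σ(b_i/K_i) = 7.17/1.02 + 4.63/22.0 = 7.240 d.
K_eq = L / Σ(b_i/K_i) = 11.80 / 7.240 = 1.630 m/day.

1.63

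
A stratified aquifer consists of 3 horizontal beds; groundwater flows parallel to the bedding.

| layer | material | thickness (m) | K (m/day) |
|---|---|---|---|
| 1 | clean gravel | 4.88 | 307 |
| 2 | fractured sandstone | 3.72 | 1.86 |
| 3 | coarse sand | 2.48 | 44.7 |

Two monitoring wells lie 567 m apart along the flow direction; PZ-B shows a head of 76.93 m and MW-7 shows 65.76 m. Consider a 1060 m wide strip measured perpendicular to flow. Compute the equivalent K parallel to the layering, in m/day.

146

Flow is parallel to layering, so each bed carries its own Darcy discharge and the transmissivities add.
Σ(K_i·b_i) = 307×4.88 + 1.86×3.72 + 44.7×2.48 = 1616 m²/day.
Total thickness b = 11.08 m, so K_eq = Σ(K_i·b_i)/b = 145.8 m/day.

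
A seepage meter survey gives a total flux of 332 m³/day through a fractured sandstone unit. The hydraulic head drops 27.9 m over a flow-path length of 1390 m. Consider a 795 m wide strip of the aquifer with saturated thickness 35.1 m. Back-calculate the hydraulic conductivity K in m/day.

Cross-sectional area A = 795 × 35.1 = 27904 m².
Hydraulic gradient i = Δh / L = 27.9 / 1390 = 0.02007.
From Q = K·A·i, K = Q / (A·i) = 332 / (27904 × 0.02007) = 0.5928 m/day.

0.593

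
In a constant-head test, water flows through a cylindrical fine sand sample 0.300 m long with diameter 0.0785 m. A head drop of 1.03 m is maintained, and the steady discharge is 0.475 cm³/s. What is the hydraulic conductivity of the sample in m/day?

Cross-sectional area A = π·(d/2)² = π × (0.0785/2)² = 0.004840 m².
Convert discharge: 0.475 cm³/s = 4.750e-07 m³/s.
Darcy's law rearranged: K = Q·L / (A·Δh) = 4.750e-07 × 0.300 / (0.004840 × 1.03) = 2.859e-05 m/s = 2.470 m/day.

2.47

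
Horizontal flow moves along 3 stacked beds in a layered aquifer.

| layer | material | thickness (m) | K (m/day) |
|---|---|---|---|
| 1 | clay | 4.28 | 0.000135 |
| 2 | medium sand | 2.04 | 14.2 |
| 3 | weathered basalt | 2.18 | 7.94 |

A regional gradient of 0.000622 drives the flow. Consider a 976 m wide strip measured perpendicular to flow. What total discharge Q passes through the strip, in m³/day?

28.1

Flow is parallel to layering, so each bed carries its own Darcy discharge and the transmissivities add.
Σ(K_i·b_i) = 0.000135×4.28 + 14.2×2.04 + 7.94×2.18 = 46.28 m²/day.
Hydraulic gradient i = 0.000622.
Q = Σ(K_i·b_i) · W · i = 46.28 × 976 × 0.0006220 = 28.09 m³/day.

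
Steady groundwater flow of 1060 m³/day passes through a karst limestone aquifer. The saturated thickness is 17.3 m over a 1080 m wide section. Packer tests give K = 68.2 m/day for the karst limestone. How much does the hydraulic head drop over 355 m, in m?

Cross-sectional area A = 1080 × 17.3 = 18684 m².
From Q = K·A·i, i = Q / (K·A) = 1060 / (68.20 × 18684) = 0.0008319.
Head loss Δh = i · L = 0.0008319 × 355 = 0.2953 m.

0.295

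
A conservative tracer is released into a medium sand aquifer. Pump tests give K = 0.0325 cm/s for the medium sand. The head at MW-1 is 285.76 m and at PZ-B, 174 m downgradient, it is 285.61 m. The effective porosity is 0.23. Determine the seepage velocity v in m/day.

Convert K: 0.0325 cm/s × 864 = 28.08 m/day.
Hydraulic gradient i = (285.76 − 285.61) / 174 = 0.15 / 174 = 0.0008621.
Darcy flux q = K · i = 28.08 × 0.0008621 = 0.02421 m/day.
Seepage velocity v = q / n_e = 0.02421 / 0.23 = 0.1052 m/day.

0.105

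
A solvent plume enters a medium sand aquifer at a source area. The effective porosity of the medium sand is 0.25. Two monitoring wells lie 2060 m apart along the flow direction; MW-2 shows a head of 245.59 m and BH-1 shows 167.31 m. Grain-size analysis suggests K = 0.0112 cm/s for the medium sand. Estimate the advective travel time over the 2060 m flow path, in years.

3.83

Convert K: 0.0112 cm/s × 864 = 9.677 m/day.
Hydraulic gradient i = (245.59 − 167.31) / 2060 = 78.28 / 2060 = 0.03800.
Darcy flux q = K · i = 9.677 × 0.03800 = 0.3677 m/day.
Seepage velocity v = q / n_e = 0.3677 / 0.25 = 1.471 m/day.
Travel time t = L / v = 2060 / 1.471 = 1401 days = 3.834 years.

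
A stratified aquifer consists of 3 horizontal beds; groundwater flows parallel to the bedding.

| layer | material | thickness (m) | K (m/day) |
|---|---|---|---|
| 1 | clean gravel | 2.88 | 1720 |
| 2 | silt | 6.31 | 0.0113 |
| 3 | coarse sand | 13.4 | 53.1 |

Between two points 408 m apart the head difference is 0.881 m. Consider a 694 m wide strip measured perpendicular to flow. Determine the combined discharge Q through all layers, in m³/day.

8490

Flow is parallel to layering, so each bed carries its own Darcy discharge and the transmissivities add.
Σ(K_i·b_i) = 1720×2.88 + 0.0113×6.31 + 53.1×13.4 = 5665 m²/day.
Hydraulic gradient i = Δh / L = 0.881 / 408 = 0.002159.
Q = Σ(K_i·b_i) · W · i = 5665 × 694 × 0.002159 = 8490 m³/day.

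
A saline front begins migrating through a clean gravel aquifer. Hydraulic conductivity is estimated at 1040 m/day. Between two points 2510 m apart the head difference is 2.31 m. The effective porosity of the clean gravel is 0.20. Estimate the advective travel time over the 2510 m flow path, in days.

Hydraulic gradient i = Δh / L = 2.31 / 2510 = 0.0009203.
Darcy flux q = K · i = 1040 × 0.0009203 = 0.9571 m/day.
Seepage velocity v = q / n_e = 0.9571 / 0.20 = 4.786 m/day.
Travel time t = L / v = 2510 / 4.786 = 524.5 days.

524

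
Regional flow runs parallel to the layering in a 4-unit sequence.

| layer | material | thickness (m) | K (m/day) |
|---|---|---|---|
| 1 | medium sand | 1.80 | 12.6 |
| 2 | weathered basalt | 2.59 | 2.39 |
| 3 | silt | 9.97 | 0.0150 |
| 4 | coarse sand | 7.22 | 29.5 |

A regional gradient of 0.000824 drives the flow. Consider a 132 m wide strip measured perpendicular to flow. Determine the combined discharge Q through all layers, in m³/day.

Flow is parallel to layering, so each bed carries its own Darcy discharge and the transmissivities add.
Σ(K_i·b_i) = 12.6×1.80 + 2.39×2.59 + 0.0150×9.97 + 29.5×7.22 = 242.0 m²/day.
Hydraulic gradient i = 0.000824.
Q = Σ(K_i·b_i) · W · i = 242.0 × 132 × 0.0008240 = 26.32 m³/day.

26.3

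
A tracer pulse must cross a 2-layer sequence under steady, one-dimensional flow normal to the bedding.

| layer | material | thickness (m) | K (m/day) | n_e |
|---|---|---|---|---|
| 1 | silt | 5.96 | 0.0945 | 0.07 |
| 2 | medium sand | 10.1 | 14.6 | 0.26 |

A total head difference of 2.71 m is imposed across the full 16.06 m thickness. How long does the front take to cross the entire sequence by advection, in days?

71.6

With flow normal to the layers, continuity requires the same specific discharge q through every layer.
Σ(b_i/K_i) = 5.96/0.0945 + 10.1/14.6 = 63.76 d.
q = Δh / Σ(b_i/K_i) = 2.71 / 63.76 = 0.04250 m/day.
In each layer the seepage velocity is v_i = q/n_i, so the layer transit time is t_i = b_i·n_i / q:
  layer 1 (silt): t_1 = 5.96 × 0.07 / 0.04250 = 9.816 d
  layer 2 (medium sand): t_2 = 10.1 × 0.26 / 0.04250 = 61.78 d
Total t = Σ t_i = 71.60 days.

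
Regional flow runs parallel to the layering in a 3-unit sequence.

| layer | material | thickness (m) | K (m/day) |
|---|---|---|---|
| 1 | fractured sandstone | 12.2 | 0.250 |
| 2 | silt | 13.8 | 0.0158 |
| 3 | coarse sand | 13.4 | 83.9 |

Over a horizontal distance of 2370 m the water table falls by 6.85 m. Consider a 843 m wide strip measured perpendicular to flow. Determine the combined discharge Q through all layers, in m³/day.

2750

Flow is parallel to layering, so each bed carries its own Darcy discharge and the transmissivities add.
Σ(K_i·b_i) = 0.250×12.2 + 0.0158×13.8 + 83.9×13.4 = 1128 m²/day.
Hydraulic gradient i = Δh / L = 6.85 / 2370 = 0.002890.
Q = Σ(K_i·b_i) · W · i = 1128 × 843 × 0.002890 = 2747 m³/day.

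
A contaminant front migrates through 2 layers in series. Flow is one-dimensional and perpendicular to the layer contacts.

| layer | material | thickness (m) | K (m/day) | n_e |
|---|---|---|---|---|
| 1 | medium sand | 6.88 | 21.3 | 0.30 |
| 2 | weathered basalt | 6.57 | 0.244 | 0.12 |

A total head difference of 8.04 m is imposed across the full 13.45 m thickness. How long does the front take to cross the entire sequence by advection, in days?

With flow normal to the layers, continuity requires the same specific discharge q through every layer.
Σ(b_i/K_i) = 6.88/21.3 + 6.57/0.244 = 27.25 d.
q = Δh / Σ(b_i/K_i) = 8.04 / 27.25 = 0.2951 m/day.
In each layer the seepage velocity is v_i = q/n_i, so the layer transit time is t_i = b_i·n_i / q:
  layer 1 (medium sand): t_1 = 6.88 × 0.30 / 0.2951 = 6.995 d
  layer 2 (weathered basalt): t_2 = 6.57 × 0.12 / 0.2951 = 2.672 d
Total t = Σ t_i = 9.667 days.

9.67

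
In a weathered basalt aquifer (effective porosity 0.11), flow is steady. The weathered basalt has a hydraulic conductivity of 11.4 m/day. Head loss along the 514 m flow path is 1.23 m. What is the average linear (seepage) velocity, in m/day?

Hydraulic gradient i = Δh / L = 1.23 / 514 = 0.002393.
Darcy flux q = K · i = 11.40 × 0.002393 = 0.02728 m/day.
Seepage velocity v = q / n_e = 0.02728 / 0.11 = 0.2480 m/day.

0.248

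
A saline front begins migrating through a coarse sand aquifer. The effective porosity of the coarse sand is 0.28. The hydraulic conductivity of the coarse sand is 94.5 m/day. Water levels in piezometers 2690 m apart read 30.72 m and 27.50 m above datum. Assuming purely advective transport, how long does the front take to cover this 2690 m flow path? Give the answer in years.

18.2

Hydraulic gradient i = (30.72 − 27.50) / 2690 = 3.22 / 2690 = 0.001197.
Darcy flux q = K · i = 94.50 × 0.001197 = 0.1131 m/day.
Seepage velocity v = q / n_e = 0.1131 / 0.28 = 0.4040 m/day.
Travel time t = L / v = 2690 / 0.4040 = 6658 days = 18.23 years.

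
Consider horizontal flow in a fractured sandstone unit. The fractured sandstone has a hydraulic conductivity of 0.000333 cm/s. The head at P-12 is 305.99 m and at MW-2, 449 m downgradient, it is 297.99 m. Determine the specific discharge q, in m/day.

Convert K: 0.000333 cm/s × 864 = 0.2877 m/day.
Hydraulic gradient i = (305.99 − 297.99) / 449 = 8 / 449 = 0.01782.
Specific discharge q = K · i = 0.2877 × 0.01782 = 0.005126 m/day.

0.00513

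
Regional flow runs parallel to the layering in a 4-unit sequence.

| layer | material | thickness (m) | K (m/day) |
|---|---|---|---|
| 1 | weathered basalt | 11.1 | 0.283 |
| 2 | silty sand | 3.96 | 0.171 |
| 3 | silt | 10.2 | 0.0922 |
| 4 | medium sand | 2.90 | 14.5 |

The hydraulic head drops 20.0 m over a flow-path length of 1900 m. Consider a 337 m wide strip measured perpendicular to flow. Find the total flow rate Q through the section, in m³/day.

166

Flow is parallel to layering, so each bed carries its own Darcy discharge and the transmissivities add.
Σ(K_i·b_i) = 0.283×11.1 + 0.171×3.96 + 0.0922×10.2 + 14.5×2.90 = 46.81 m²/day.
Hydraulic gradient i = Δh / L = 20.0 / 1900 = 0.01053.
Q = Σ(K_i·b_i) · W · i = 46.81 × 337 × 0.01053 = 166.0 m³/day.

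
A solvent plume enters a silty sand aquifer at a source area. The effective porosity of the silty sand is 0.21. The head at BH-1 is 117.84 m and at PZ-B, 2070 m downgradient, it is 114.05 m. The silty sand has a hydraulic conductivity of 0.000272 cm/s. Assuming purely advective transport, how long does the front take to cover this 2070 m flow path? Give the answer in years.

2770

Convert K: 0.000272 cm/s × 864 = 0.2350 m/day.
Hydraulic gradient i = (117.84 − 114.05) / 2070 = 3.79 / 2070 = 0.001831.
Darcy flux q = K · i = 0.2350 × 0.001831 = 0.0004303 m/day.
Seepage velocity v = q / n_e = 0.0004303 / 0.21 = 0.002049 m/day.
Travel time t = L / v = 2070 / 0.002049 = 1.010e+06 days = 2766 years.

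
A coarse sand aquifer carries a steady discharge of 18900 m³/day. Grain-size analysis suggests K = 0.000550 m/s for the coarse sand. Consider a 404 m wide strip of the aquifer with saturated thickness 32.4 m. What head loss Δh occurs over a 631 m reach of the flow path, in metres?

Convert K: 0.000550 m/s × 86400 = 47.52 m/day.
Cross-sectional area A = 404 × 32.4 = 13090 m².
From Q = K·A·i, i = Q / (K·A) = 18900 / (47.52 × 13090) = 0.03038.
Head loss Δh = i · L = 0.03038 × 631 = 19.17 m.

19.2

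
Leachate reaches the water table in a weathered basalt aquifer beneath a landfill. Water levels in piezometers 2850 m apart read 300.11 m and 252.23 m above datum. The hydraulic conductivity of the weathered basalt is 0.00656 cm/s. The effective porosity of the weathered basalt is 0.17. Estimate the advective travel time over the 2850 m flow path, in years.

13.9

Convert K: 0.00656 cm/s × 864 = 5.668 m/day.
Hydraulic gradient i = (300.11 − 252.23) / 2850 = 47.88 / 2850 = 0.01680.
Darcy flux q = K · i = 5.668 × 0.01680 = 0.09522 m/day.
Seepage velocity v = q / n_e = 0.09522 / 0.17 = 0.5601 m/day.
Travel time t = L / v = 2850 / 0.5601 = 5088 days = 13.93 years.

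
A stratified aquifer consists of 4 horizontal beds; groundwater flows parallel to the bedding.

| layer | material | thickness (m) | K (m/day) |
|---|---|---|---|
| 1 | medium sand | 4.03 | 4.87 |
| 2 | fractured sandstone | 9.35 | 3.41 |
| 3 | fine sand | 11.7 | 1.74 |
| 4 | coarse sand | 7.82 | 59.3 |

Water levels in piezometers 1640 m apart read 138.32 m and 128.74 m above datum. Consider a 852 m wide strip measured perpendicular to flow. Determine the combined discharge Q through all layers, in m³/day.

2670

Flow is parallel to layering, so each bed carries its own Darcy discharge and the transmissivities add.
Σ(K_i·b_i) = 4.87×4.03 + 3.41×9.35 + 1.74×11.7 + 59.3×7.82 = 535.6 m²/day.
Hydraulic gradient i = (138.32 − 128.74) / 1640 = 9.58 / 1640 = 0.005841.
Q = Σ(K_i·b_i) · W · i = 535.6 × 852 × 0.005841 = 2666 m³/day.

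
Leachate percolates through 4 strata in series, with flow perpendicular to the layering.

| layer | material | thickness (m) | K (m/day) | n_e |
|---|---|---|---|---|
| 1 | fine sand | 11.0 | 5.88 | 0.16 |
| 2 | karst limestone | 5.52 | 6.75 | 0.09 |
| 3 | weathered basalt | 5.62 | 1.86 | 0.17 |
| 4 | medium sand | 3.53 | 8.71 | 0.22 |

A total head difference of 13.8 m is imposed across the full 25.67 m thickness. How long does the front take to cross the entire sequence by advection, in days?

With flow normal to the layers, continuity requires the same specific discharge q through every layer.
Σ(b_i/K_i) = 11.0/5.88 + 5.52/6.75 + 5.62/1.86 + 3.53/8.71 = 6.115 d.
q = Δh / Σ(b_i/K_i) = 13.8 / 6.115 = 2.257 m/day.
In each layer the seepage velocity is v_i = q/n_i, so the layer transit time is t_i = b_i·n_i / q:
  layer 1 (fine sand): t_1 = 11.0 × 0.16 / 2.257 = 0.7799 d
  layer 2 (karst limestone): t_2 = 5.52 × 0.09 / 2.257 = 0.2202 d
  layer 3 (weathered basalt): t_3 = 5.62 × 0.17 / 2.257 = 0.4234 d
  layer 4 (medium sand): t_4 = 3.53 × 0.22 / 2.257 = 0.3441 d
Total t = Σ t_i = 1.768 days.

1.77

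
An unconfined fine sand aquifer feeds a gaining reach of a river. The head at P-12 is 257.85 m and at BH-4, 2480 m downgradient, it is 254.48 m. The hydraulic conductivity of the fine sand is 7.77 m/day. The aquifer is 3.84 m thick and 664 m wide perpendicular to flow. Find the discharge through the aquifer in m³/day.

26.9

Cross-sectional area A = 664 × 3.84 = 2550 m².
Hydraulic gradient i = (257.85 − 254.48) / 2480 = 3.37 / 2480 = 0.001359.
Darcy's law: Q = K · A · i = 7.770 × 2550 × 0.001359 = 26.92 m³/day.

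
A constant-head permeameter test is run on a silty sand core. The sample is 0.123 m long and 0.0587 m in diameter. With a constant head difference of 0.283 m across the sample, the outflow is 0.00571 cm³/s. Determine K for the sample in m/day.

0.0792

Cross-sectional area A = π·(d/2)² = π × (0.0587/2)² = 0.002706 m².
Convert discharge: 0.00571 cm³/s = 5.710e-09 m³/s.
Darcy's law rearranged: K = Q·L / (A·Δh) = 5.710e-09 × 0.123 / (0.002706 × 0.283) = 9.170e-07 m/s = 0.07923 m/day.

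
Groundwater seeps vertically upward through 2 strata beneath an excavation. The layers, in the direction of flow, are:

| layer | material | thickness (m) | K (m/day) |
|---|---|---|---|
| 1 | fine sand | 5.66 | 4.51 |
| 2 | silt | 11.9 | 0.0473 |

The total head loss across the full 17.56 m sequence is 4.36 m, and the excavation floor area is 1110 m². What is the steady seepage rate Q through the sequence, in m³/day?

19.1

Flow is perpendicular to layering, so the layers act in series and the equivalent K is the thickness-weighted harmonic mean.
Total thickness L = 5.66 + 11.9 = 17.56 m.
Σ(b_i/K_i) = 5.66/4.51 + 11.9/0.0473 = 252.8 d.
K_eq = L / Σ(b_i/K_i) = 17.56 / 252.8 = 0.06945 m/day.
Q = K_eq · A · (Δh/L) = 0.06945 × 1110 × (4.36/17.56) = 19.14 m³/day.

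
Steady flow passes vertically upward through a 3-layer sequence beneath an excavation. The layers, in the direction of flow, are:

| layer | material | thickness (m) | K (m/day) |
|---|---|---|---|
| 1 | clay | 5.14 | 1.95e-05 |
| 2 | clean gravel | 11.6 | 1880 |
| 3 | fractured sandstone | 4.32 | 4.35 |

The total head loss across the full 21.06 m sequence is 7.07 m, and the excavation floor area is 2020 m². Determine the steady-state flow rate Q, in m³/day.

Flow is perpendicular to layering, so the layers act in series and the equivalent K is the thickness-weighted harmonic mean.
Total thickness L = 5.14 + 11.6 + 4.32 = 21.06 m.
Σ(b_i/K_i) = 5.14/1.95e-05 + 11.6/1880 + 4.32/4.35 = 2.636e+05 d.
K_eq = L / Σ(b_i/K_i) = 21.06 / 2.636e+05 = 7.990e-05 m/day.
Q = K_eq · A · (Δh/L) = 7.990e-05 × 2020 × (7.07/21.06) = 0.05418 m³/day.

0.0542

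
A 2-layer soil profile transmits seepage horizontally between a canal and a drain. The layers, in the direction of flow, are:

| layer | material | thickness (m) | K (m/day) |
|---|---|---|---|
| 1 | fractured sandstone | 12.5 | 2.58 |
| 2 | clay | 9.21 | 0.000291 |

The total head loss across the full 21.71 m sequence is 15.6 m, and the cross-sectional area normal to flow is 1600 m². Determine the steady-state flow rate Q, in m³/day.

Flow is perpendicular to layering, so the layers act in series and the equivalent K is the thickness-weighted harmonic mean.
Total thickness L = 12.5 + 9.21 = 21.71 m.
Σ(b_i/K_i) = 12.5/2.58 + 9.21/0.000291 = 31654 d.
K_eq = L / Σ(b_i/K_i) = 21.71 / 31654 = 0.0006858 m/day.
Q = K_eq · A · (Δh/L) = 0.0006858 × 1600 × (15.6/21.71) = 0.7885 m³/day.

0.789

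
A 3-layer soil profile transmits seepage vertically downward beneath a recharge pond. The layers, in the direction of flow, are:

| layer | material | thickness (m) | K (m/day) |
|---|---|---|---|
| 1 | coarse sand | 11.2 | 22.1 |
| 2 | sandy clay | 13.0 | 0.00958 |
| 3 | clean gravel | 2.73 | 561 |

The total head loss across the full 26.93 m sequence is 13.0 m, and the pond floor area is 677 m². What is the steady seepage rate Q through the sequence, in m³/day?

Flow is perpendicular to layering, so the layers act in series and the equivalent K is the thickness-weighted harmonic mean.
Total thickness L = 11.2 + 13.0 + 2.73 = 26.93 m.
Σ(b_i/K_i) = 11.2/22.1 + 13.0/0.00958 + 2.73/561 = 1358 d.
K_eq = L / Σ(b_i/K_i) = 26.93 / 1358 = 0.01984 m/day.
Q = K_eq · A · (Δh/L) = 0.01984 × 677 × (13.0/26.93) = 6.483 m³/day.

6.48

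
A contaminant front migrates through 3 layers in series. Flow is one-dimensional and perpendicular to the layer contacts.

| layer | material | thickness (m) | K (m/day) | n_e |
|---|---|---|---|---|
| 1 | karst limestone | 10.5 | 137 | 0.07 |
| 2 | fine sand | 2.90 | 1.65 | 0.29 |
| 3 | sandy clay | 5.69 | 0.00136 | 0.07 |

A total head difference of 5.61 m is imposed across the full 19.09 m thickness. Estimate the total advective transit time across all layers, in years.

4.03

With flow normal to the layers, continuity requires the same specific discharge q through every layer.
Σ(b_i/K_i) = 10.5/137 + 2.90/1.65 + 5.69/0.00136 = 4186 d.
q = Δh / Σ(b_i/K_i) = 5.61 / 4186 = 0.001340 m/day.
In each layer the seepage velocity is v_i = q/n_i, so the layer transit time is t_i = b_i·n_i / q:
  layer 1 (karst limestone): t_1 = 10.5 × 0.07 / 0.001340 = 548.4 d
  layer 2 (fine sand): t_2 = 2.90 × 0.29 / 0.001340 = 627.5 d
  layer 3 (sandy clay): t_3 = 5.69 × 0.07 / 0.001340 = 297.2 d
Total t = Σ t_i = 1473 days = 4.033 years.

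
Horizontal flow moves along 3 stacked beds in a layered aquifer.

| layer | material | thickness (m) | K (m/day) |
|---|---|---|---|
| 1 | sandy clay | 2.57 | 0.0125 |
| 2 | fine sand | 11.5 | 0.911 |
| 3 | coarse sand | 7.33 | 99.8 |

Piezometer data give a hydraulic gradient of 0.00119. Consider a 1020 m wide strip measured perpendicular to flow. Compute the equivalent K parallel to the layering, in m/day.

Flow is parallel to layering, so each bed carries its own Darcy discharge and the transmissivities add.
Σ(K_i·b_i) = 0.0125×2.57 + 0.911×11.5 + 99.8×7.33 = 742.0 m²/day.
Total thickness b = 21.40 m, so K_eq = Σ(K_i·b_i)/b = 34.67 m/day.

34.7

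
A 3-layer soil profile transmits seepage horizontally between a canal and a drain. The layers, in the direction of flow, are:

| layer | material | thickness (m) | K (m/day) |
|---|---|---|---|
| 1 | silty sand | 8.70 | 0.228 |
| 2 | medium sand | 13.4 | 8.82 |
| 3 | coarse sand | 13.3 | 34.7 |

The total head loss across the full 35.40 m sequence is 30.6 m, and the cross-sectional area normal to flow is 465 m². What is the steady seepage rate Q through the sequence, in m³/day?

Flow is perpendicular to layering, so the layers act in series and the equivalent K is the thickness-weighted harmonic mean.
Total thickness L = 8.70 + 13.4 + 13.3 = 35.40 m.
Σ(b_i/K_i) = 8.70/0.228 + 13.4/8.82 + 13.3/34.7 = 40.06 d.
K_eq = L / Σ(b_i/K_i) = 35.40 / 40.06 = 0.8837 m/day.
Q = K_eq · A · (Δh/L) = 0.8837 × 465 × (30.6/35.40) = 355.2 m³/day.

355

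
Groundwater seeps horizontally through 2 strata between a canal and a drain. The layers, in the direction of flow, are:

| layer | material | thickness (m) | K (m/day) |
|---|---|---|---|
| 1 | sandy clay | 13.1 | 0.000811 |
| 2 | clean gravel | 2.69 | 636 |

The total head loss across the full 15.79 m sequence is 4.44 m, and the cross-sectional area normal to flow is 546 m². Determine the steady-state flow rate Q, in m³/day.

Flow is perpendicular to layering, so the layers act in series and the equivalent K is the thickness-weighted harmonic mean.
Total thickness L = 13.1 + 2.69 = 15.79 m.
Σ(b_i/K_i) = 13.1/0.000811 + 2.69/636 = 16153 d.
K_eq = L / Σ(b_i/K_i) = 15.79 / 16153 = 0.0009775 m/day.
Q = K_eq · A · (Δh/L) = 0.0009775 × 546 × (4.44/15.79) = 0.1501 m³/day.

0.150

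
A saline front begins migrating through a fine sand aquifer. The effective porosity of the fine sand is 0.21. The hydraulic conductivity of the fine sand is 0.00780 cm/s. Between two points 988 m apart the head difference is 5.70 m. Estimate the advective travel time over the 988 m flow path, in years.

Convert K: 0.00780 cm/s × 864 = 6.739 m/day.
Hydraulic gradient i = Δh / L = 5.70 / 988 = 0.005769.
Darcy flux q = K · i = 6.739 × 0.005769 = 0.03888 m/day.
Seepage velocity v = q / n_e = 0.03888 / 0.21 = 0.1851 m/day.
Travel time t = L / v = 988 / 0.1851 = 5336 days = 14.61 years.

14.6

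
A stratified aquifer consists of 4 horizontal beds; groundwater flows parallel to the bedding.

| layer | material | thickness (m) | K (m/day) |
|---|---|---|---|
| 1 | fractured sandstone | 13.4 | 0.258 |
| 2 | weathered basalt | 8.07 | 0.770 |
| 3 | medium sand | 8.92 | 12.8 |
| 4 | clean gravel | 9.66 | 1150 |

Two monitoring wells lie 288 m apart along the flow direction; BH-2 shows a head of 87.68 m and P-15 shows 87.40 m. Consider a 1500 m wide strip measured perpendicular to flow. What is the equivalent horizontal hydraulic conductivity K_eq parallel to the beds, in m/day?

280

Flow is parallel to layering, so each bed carries its own Darcy discharge and the transmissivities add.
Σ(K_i·b_i) = 0.258×13.4 + 0.770×8.07 + 12.8×8.92 + 1150×9.66 = 11233 m²/day.
Total thickness b = 40.05 m, so K_eq = Σ(K_i·b_i)/b = 280.5 m/day.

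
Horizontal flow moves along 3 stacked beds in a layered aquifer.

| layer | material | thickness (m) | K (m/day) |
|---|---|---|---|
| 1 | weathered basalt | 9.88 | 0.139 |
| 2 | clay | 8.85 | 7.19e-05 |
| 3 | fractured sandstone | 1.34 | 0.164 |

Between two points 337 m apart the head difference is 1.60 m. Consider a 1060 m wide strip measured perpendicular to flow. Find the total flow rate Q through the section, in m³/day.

Flow is parallel to layering, so each bed carries its own Darcy discharge and the transmissivities add.
Σ(K_i·b_i) = 0.139×9.88 + 7.19e-05×8.85 + 0.164×1.34 = 1.594 m²/day.
Hydraulic gradient i = Δh / L = 1.60 / 337 = 0.004748.
Q = Σ(K_i·b_i) · W · i = 1.594 × 1060 × 0.004748 = 8.021 m³/day.

8.02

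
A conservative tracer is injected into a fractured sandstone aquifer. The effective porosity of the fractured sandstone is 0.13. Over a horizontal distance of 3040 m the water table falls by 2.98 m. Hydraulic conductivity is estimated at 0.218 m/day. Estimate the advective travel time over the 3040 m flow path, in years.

5060

Hydraulic gradient i = Δh / L = 2.98 / 3040 = 0.0009803.
Darcy flux q = K · i = 0.2180 × 0.0009803 = 0.0002137 m/day.
Seepage velocity v = q / n_e = 0.0002137 / 0.13 = 0.001644 m/day.
Travel time t = L / v = 3040 / 0.001644 = 1.849e+06 days = 5063 years.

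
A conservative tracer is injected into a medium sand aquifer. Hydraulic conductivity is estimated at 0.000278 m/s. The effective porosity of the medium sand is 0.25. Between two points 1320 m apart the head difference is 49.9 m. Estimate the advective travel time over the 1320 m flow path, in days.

Convert K: 0.000278 m/s × 86400 = 24.02 m/day.
Hydraulic gradient i = Δh / L = 49.9 / 1320 = 0.03780.
Darcy flux q = K · i = 24.02 × 0.03780 = 0.9080 m/day.
Seepage velocity v = q / n_e = 0.9080 / 0.25 = 3.632 m/day.
Travel time t = L / v = 1320 / 3.632 = 363.4 days.

363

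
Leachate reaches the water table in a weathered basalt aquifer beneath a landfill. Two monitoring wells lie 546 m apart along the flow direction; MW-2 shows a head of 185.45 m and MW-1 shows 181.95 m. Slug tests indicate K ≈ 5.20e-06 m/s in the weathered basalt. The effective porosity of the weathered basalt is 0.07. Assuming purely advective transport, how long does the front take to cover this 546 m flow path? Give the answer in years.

36.3

Convert K: 5.20e-06 m/s × 86400 = 0.4493 m/day.
Hydraulic gradient i = (185.45 − 181.95) / 546 = 3.5 / 546 = 0.006410.
Darcy flux q = K · i = 0.4493 × 0.006410 = 0.002880 m/day.
Seepage velocity v = q / n_e = 0.002880 / 0.07 = 0.04114 m/day.
Travel time t = L / v = 546 / 0.04114 = 13271 days = 36.33 years.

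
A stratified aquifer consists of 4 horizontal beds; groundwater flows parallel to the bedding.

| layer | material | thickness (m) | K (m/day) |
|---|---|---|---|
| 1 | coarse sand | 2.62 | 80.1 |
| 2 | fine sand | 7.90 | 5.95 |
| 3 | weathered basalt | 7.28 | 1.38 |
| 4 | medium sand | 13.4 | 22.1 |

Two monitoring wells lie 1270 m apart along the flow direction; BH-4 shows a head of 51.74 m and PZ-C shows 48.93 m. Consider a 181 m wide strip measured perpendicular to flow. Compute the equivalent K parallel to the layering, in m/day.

18.0

Flow is parallel to layering, so each bed carries its own Darcy discharge and the transmissivities add.
Σ(K_i·b_i) = 80.1×2.62 + 5.95×7.90 + 1.38×7.28 + 22.1×13.4 = 563.1 m²/day.
Total thickness b = 31.20 m, so K_eq = Σ(K_i·b_i)/b = 18.05 m/day.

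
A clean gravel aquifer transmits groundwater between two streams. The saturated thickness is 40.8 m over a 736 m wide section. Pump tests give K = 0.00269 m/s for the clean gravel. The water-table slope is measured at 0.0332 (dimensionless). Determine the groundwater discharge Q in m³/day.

Convert K: 0.00269 m/s × 86400 = 232.4 m/day.
Cross-sectional area A = 736 × 40.8 = 30029 m².
Hydraulic gradient i = 0.0332.
Darcy's law: Q = K · A · i = 232.4 × 30029 × 0.03320 = 2.317e+05 m³/day.

232000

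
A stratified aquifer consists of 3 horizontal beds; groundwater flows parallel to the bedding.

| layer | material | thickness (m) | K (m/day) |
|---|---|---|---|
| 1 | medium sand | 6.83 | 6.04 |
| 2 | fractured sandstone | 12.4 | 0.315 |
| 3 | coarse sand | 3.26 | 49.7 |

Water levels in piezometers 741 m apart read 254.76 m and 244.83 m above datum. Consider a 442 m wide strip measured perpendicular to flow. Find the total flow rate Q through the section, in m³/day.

Flow is parallel to layering, so each bed carries its own Darcy discharge and the transmissivities add.
Σ(K_i·b_i) = 6.04×6.83 + 0.315×12.4 + 49.7×3.26 = 207.2 m²/day.
Hydraulic gradient i = (254.76 − 244.83) / 741 = 9.93 / 741 = 0.01340.
Q = Σ(K_i·b_i) · W · i = 207.2 × 442 × 0.01340 = 1227 m³/day.

1230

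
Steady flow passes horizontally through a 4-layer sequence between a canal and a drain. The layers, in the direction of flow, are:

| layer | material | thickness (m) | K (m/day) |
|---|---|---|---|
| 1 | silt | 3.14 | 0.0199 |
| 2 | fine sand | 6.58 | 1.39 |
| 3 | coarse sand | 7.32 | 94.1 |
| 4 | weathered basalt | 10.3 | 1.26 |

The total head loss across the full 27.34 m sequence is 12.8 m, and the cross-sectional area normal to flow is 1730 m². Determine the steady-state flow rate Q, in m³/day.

Flow is perpendicular to layering, so the layers act in series and the equivalent K is the thickness-weighted harmonic mean.
Total thickness L = 3.14 + 6.58 + 7.32 + 10.3 = 27.34 m.
Σ(b_i/K_i) = 3.14/0.0199 + 6.58/1.39 + 7.32/94.1 + 10.3/1.26 = 170.8 d.
K_eq = L / Σ(b_i/K_i) = 27.34 / 170.8 = 0.1601 m/day.
Q = K_eq · A · (Δh/L) = 0.1601 × 1730 × (12.8/27.34) = 129.7 m³/day.

130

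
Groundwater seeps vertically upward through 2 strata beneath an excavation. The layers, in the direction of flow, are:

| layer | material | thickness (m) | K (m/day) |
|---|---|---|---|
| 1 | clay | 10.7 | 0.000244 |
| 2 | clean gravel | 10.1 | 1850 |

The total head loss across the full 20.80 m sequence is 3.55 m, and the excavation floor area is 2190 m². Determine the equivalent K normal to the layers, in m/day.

0.000474

Flow is perpendicular to layering, so the layers act in series and the equivalent K is the thickness-weighted harmonic mean.
Total thickness L = 10.7 + 10.1 = 20.80 m.
Σ(b_i/K_i) = 10.7/0.000244 + 10.1/1850 = 43852 d.
K_eq = L / Σ(b_i/K_i) = 20.80 / 43852 = 0.0004743 m/day.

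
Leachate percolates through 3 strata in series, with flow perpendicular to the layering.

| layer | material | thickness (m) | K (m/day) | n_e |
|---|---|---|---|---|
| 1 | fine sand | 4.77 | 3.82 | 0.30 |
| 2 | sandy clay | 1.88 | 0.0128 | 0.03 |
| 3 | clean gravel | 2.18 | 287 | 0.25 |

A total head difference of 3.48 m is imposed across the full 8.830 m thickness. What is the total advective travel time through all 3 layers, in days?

With flow normal to the layers, continuity requires the same specific discharge q through every layer.
Σ(b_i/K_i) = 4.77/3.82 + 1.88/0.0128 + 2.18/287 = 148.1 d.
q = Δh / Σ(b_i/K_i) = 3.48 / 148.1 = 0.02349 m/day.
In each layer the seepage velocity is v_i = q/n_i, so the layer transit time is t_i = b_i·n_i / q:
  layer 1 (fine sand): t_1 = 4.77 × 0.30 / 0.02349 = 60.91 d
  layer 2 (sandy clay): t_2 = 1.88 × 0.03 / 0.02349 = 2.401 d
  layer 3 (clean gravel): t_3 = 2.18 × 0.25 / 0.02349 = 23.20 d
Total t = Σ t_i = 86.51 days.

86.5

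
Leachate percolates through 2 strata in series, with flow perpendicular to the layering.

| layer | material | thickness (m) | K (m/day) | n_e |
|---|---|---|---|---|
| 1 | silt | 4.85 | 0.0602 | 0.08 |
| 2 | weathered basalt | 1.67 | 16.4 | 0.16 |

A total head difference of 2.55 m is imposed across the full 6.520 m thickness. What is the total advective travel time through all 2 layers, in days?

With flow normal to the layers, continuity requires the same specific discharge q through every layer.
Σ(b_i/K_i) = 4.85/0.0602 + 1.67/16.4 = 80.67 d.
q = Δh / Σ(b_i/K_i) = 2.55 / 80.67 = 0.03161 m/day.
In each layer the seepage velocity is v_i = q/n_i, so the layer transit time is t_i = b_i·n_i / q:
  layer 1 (silt): t_1 = 4.85 × 0.08 / 0.03161 = 12.27 d
  layer 2 (weathered basalt): t_2 = 1.67 × 0.16 / 0.03161 = 8.453 d
Total t = Σ t_i = 20.73 days.

20.7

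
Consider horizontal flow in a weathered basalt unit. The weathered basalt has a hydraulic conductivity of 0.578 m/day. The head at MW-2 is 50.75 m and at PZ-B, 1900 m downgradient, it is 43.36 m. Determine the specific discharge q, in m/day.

Hydraulic gradient i = (50.75 − 43.36) / 1900 = 7.39 / 1900 = 0.003889.
Specific discharge q = K · i = 0.5780 × 0.003889 = 0.002248 m/day.

0.00225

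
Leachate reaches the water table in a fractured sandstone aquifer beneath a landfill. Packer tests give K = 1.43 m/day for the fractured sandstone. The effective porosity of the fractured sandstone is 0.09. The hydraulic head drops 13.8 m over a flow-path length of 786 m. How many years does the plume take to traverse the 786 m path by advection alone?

Hydraulic gradient i = Δh / L = 13.8 / 786 = 0.01756.
Darcy flux q = K · i = 1.430 × 0.01756 = 0.02511 m/day.
Seepage velocity v = q / n_e = 0.02511 / 0.09 = 0.2790 m/day.
Travel time t = L / v = 786 / 0.2790 = 2818 days = 7.714 years.

7.71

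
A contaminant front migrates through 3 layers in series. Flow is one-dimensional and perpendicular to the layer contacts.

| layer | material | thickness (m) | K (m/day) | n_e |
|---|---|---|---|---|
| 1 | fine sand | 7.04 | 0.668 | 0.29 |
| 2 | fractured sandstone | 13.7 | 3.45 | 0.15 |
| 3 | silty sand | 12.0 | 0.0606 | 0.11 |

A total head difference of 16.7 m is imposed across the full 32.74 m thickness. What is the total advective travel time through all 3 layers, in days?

68.9

With flow normal to the layers, continuity requires the same specific discharge q through every layer.
Σ(b_i/K_i) = 7.04/0.668 + 13.7/3.45 + 12.0/0.0606 = 212.5 d.
q = Δh / Σ(b_i/K_i) = 16.7 / 212.5 = 0.07858 m/day.
In each layer the seepage velocity is v_i = q/n_i, so the layer transit time is t_i = b_i·n_i / q:
  layer 1 (fine sand): t_1 = 7.04 × 0.29 / 0.07858 = 25.98 d
  layer 2 (fractured sandstone): t_2 = 13.7 × 0.15 / 0.07858 = 26.15 d
  layer 3 (silty sand): t_3 = 12.0 × 0.11 / 0.07858 = 16.80 d
Total t = Σ t_i = 68.93 days.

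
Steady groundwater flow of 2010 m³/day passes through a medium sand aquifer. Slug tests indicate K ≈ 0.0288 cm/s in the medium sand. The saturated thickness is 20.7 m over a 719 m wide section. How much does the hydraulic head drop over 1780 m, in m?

9.66

Convert K: 0.0288 cm/s × 864 = 24.88 m/day.
Cross-sectional area A = 719 × 20.7 = 14883 m².
From Q = K·A·i, i = Q / (K·A) = 2010 / (24.88 × 14883) = 0.005427.
Head loss Δh = i · L = 0.005427 × 1780 = 9.661 m.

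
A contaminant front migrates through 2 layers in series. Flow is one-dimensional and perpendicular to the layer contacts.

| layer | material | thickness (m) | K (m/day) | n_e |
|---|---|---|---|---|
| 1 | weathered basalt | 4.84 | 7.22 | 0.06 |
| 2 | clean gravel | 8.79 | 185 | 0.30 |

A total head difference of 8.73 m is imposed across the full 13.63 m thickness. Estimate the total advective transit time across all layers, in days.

0.241

With flow normal to the layers, continuity requires the same specific discharge q through every layer.
Σ(b_i/K_i) = 4.84/7.22 + 8.79/185 = 0.7179 d.
q = Δh / Σ(b_i/K_i) = 8.73 / 0.7179 = 12.16 m/day.
In each layer the seepage velocity is v_i = q/n_i, so the layer transit time is t_i = b_i·n_i / q:
  layer 1 (weathered basalt): t_1 = 4.84 × 0.06 / 12.16 = 0.02388 d
  layer 2 (clean gravel): t_2 = 8.79 × 0.30 / 12.16 = 0.2168 d
Total t = Σ t_i = 0.2407 days.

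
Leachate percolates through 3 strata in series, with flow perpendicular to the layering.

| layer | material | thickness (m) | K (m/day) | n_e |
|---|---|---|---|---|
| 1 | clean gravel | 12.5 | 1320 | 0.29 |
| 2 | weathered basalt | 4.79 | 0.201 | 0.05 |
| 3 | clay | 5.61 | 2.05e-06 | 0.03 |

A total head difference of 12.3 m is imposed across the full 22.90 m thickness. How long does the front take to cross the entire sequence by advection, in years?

With flow normal to the layers, continuity requires the same specific discharge q through every layer.
Σ(b_i/K_i) = 12.5/1320 + 4.79/0.201 + 5.61/2.05e-06 = 2.737e+06 d.
q = Δh / Σ(b_i/K_i) = 12.3 / 2.737e+06 = 4.495e-06 m/day.
In each layer the seepage velocity is v_i = q/n_i, so the layer transit time is t_i = b_i·n_i / q:
  layer 1 (clean gravel): t_1 = 12.5 × 0.29 / 4.495e-06 = 8.065e+05 d
  layer 2 (weathered basalt): t_2 = 4.79 × 0.05 / 4.495e-06 = 53286 d
  layer 3 (clay): t_3 = 5.61 × 0.03 / 4.495e-06 = 37445 d
Total t = Σ t_i = 8.973e+05 days = 2457 years.

2460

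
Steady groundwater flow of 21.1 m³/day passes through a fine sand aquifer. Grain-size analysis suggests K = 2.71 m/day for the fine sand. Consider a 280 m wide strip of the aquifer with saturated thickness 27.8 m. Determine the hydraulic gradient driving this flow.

Cross-sectional area A = 280 × 27.8 = 7784 m².
From Q = K·A·i, i = Q / (K·A) = 21.1 / (2.710 × 7784) = 0.001000.

0.00100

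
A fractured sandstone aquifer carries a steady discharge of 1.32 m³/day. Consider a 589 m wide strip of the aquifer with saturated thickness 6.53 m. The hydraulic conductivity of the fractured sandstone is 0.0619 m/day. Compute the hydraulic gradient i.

Cross-sectional area A = 589 × 6.53 = 3846 m².
From Q = K·A·i, i = Q / (K·A) = 1.32 / (0.06190 × 3846) = 0.005544.

0.00554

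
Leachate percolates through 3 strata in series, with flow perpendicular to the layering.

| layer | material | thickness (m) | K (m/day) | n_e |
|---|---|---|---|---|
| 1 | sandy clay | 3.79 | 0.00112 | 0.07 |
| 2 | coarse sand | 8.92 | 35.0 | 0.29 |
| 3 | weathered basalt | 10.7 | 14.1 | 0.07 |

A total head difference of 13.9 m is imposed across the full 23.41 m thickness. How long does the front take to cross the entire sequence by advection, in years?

With flow normal to the layers, continuity requires the same specific discharge q through every layer.
Σ(b_i/K_i) = 3.79/0.00112 + 8.92/35.0 + 10.7/14.1 = 3385 d.
q = Δh / Σ(b_i/K_i) = 13.9 / 3385 = 0.004106 m/day.
In each layer the seepage velocity is v_i = q/n_i, so the layer transit time is t_i = b_i·n_i / q:
  layer 1 (sandy clay): t_1 = 3.79 × 0.07 / 0.004106 = 64.61 d
  layer 2 (coarse sand): t_2 = 8.92 × 0.29 / 0.004106 = 629.9 d
  layer 3 (weathered basalt): t_3 = 10.7 × 0.07 / 0.004106 = 182.4 d
Total t = Σ t_i = 876.9 days = 2.401 years.

2.40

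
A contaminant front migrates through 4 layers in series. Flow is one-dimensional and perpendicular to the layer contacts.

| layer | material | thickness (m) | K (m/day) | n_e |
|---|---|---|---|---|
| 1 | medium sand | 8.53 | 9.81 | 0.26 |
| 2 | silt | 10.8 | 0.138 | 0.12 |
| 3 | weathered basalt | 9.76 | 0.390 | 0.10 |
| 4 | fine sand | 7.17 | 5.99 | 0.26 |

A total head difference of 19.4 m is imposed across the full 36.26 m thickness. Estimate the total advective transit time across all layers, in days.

With flow normal to the layers, continuity requires the same specific discharge q through every layer.
Σ(b_i/K_i) = 8.53/9.81 + 10.8/0.138 + 9.76/0.390 + 7.17/5.99 = 105.4 d.
q = Δh / Σ(b_i/K_i) = 19.4 / 105.4 = 0.1841 m/day.
In each layer the seepage velocity is v_i = q/n_i, so the layer transit time is t_i = b_i·n_i / q:
  layer 1 (medium sand): t_1 = 8.53 × 0.26 / 0.1841 = 12.04 d
  layer 2 (silt): t_2 = 10.8 × 0.12 / 0.1841 = 7.038 d
  layer 3 (weathered basalt): t_3 = 9.76 × 0.10 / 0.1841 = 5.300 d
  layer 4 (fine sand): t_4 = 7.17 × 0.26 / 0.1841 = 10.12 d
Total t = Σ t_i = 34.51 days.

34.5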